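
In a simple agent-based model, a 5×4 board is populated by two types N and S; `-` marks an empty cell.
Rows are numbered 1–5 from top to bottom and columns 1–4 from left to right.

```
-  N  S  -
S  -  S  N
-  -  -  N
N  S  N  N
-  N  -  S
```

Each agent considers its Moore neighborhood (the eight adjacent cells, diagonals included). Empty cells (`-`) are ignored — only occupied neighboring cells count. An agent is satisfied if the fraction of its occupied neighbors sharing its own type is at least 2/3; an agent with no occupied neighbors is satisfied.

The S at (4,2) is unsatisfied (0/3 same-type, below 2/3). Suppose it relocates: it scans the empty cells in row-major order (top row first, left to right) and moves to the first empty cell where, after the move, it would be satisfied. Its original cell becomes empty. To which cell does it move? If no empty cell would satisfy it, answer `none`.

Vacating (4,2). Empty cells in order:
  (1,1): 1/2 same-type → still unsatisfied.
  (1,4): 2/3 same-type → satisfied — stop here.

(1,4)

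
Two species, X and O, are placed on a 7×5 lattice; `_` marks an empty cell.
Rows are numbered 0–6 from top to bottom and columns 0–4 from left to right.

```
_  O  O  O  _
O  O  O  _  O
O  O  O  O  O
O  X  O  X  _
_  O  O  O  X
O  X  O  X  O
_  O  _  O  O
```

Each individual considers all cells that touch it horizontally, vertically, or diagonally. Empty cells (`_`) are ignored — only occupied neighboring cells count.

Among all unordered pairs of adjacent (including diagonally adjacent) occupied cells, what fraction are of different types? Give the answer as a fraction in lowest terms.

Scan each occupied cell's neighbors to the right and below (and the two forward diagonals) so each pair is counted once.
From row 0: 0 unlike of 9 pairs (running 0/9).
From row 1: 0 unlike of 12 pairs (running 0/21).
From row 2: 6 unlike of 15 pairs (running 6/36).
From row 3: 7 unlike of 12 pairs (running 13/48).
From row 4: 6 unlike of 14 pairs (running 19/62).
From row 5: 7 unlike of 12 pairs (running 26/74).
From row 6: 0 unlike of 1 pairs (running 26/75).
Total adjacent occupied pairs: 75; unlike-type pairs: 26.
26/75 is already in lowest terms.

26/75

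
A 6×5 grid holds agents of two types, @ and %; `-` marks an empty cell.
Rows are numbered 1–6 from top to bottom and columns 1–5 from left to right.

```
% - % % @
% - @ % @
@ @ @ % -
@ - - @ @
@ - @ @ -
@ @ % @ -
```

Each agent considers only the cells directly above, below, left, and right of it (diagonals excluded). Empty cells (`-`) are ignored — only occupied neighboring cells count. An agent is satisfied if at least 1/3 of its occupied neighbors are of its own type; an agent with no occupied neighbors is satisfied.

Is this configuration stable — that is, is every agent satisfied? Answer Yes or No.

Row 1: (1,1)% 1/1 satisfied · (1,3)% 1/2 satisfied · (1,4)% 2/3 satisfied · (1,5)@ 1/2 satisfied
Row 2: (2,1)% 1/2 satisfied · (2,3)@ 1/3 satisfied · (2,4)% 2/4 satisfied · (2,5)@ 1/2 satisfied
Row 3: (3,1)@ 2/3 satisfied · (3,2)@ 2/2 satisfied · (3,3)@ 2/3 satisfied · (3,4)% 1/3 satisfied
Row 4: (4,1)@ 2/2 satisfied · (4,4)@ 2/3 satisfied · (4,5)@ 1/1 satisfied
Row 5: (5,1)@ 2/2 satisfied · (5,3)@ 1/2 satisfied · (5,4)@ 3/3 satisfied
Row 6: (6,1)@ 2/2 satisfied · (6,2)@ 1/2 satisfied · (6,3)% 0/3 not · (6,4)@ 1/2 satisfied
For instance (6,3) has only 0/3 same-type neighbors, below 1/3.

No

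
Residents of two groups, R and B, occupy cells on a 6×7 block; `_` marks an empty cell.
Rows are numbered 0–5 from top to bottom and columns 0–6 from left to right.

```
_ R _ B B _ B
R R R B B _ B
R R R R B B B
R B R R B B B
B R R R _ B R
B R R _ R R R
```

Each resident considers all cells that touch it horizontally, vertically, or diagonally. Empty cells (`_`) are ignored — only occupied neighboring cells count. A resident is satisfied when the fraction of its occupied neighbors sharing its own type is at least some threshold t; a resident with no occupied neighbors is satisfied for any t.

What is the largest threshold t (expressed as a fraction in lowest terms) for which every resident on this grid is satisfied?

(0,1)R 3/3
(0,3)B 3/4
(0,4)B 3/3
(0,6)B 1/1
(1,0)R 4/4
(1,1)R 6/6
(1,2)R 5/7
(1,3)B 4/7
(1,4)B 5/6
(1,6)B 3/3
(2,0)R 4/5
(2,1)R 7/8
(2,2)R 6/8
(2,3)R 4/8
(2,4)B 5/7
(2,5)B 7/7
(2,6)B 4/4
(3,0)R 3/5
(3,1)B 1/8
(3,2)R 7/8
(3,3)R 5/7
(3,4)B 4/7
(3,5)B 6/7
(3,6)B 4/5
(4,0)B 2/5
(4,1)R 5/8
(4,2)R 6/7
(4,3)R 5/6
(4,5)B 3/7
(4,6)R 2/5
(5,0)B 1/3
(5,1)R 3/5
(5,2)R 4/4
(5,4)R 2/3
(5,5)R 3/4
(5,6)R 2/3
The smallest same-type fraction is 1/8 at (3,1), which reduces to 1/8. Any threshold above that leaves this resident unsatisfied.

1/8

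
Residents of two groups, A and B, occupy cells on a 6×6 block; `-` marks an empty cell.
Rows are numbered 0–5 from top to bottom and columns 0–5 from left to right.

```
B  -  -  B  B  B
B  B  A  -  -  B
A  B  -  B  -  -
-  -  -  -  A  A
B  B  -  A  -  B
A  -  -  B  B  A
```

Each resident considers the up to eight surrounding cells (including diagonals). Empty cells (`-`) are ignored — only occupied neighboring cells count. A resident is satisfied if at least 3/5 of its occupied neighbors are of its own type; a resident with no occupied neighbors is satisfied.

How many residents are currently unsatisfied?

Row 0: (0,0)B 2/2 satisfied · (0,3)B 1/2 not · (0,4)B 3/3 satisfied · (0,5)B 2/2 satisfied
Row 1: (1,0)B 3/4 satisfied · (1,1)B 3/5 satisfied · (1,2)A 0/4 not · (1,5)B 2/2 satisfied
Row 2: (2,0)A 0/3 not · (2,1)B 2/4 not · (2,3)B 0/2 not
Row 3: (3,4)A 2/4 not · (3,5)A 1/2 not
Row 4: (4,0)B 1/2 not · (4,1)B 1/2 not · (4,3)A 1/3 not · (4,5)B 1/4 not
Row 5: (5,0)A 0/2 not · (5,3)B 1/2 not · (5,4)B 2/4 not · (5,5)A 0/2 not
Unsatisfied: (0,3), (1,2), (2,0), (2,1), (2,3), (3,4), (3,5), (4,0), (4,1), (4,3), (4,5), (5,0), (5,3), (5,4), (5,5) — 15 in total.

15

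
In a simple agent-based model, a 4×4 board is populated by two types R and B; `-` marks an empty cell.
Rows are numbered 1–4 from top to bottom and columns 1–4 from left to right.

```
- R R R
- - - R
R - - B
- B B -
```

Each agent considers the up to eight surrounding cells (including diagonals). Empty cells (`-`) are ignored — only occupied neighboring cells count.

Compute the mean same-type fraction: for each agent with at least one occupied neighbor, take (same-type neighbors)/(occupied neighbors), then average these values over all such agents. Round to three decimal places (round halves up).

Row 1: (1,2)R 1/1 · (1,3)R 3/3 · (1,4)R 2/2
Row 2: (2,4)R 2/3
Row 3: (3,1)R 0/1 · (3,4)B 1/2
Row 4: (4,2)B 1/2 · (4,3)B 2/2
Sum over 8 agents: 1/1 + 3/3 + 2/2 + 2/3 + 0/1 + 1/2 + 1/2 + 2/2 = 17/3; mean = 17/3 ÷ 8 = 17/24 = 0.708333… → 0.708.

0.708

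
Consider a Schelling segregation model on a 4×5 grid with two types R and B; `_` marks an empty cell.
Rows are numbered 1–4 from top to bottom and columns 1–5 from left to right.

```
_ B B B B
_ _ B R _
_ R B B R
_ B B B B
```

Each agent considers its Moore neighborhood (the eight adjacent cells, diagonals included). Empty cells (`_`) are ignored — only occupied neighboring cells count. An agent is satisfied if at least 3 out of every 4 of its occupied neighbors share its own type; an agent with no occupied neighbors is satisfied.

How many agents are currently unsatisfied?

Row 1: (1,2)B 2/2 satisfied · (1,3)B 3/4 satisfied · (1,4)B 3/4 satisfied · (1,5)B 1/2 not
Row 2: (2,3)B 5/7 not · (2,4)R 1/7 not
Row 3: (3,2)R 0/4 not · (3,3)B 5/7 not · (3,4)B 5/7 not · (3,5)R 1/4 not
Row 4: (4,2)B 2/3 not · (4,3)B 4/5 satisfied · (4,4)B 4/5 satisfied · (4,5)B 2/3 not
Unsatisfied: (1,5), (2,3), (2,4), (3,2), (3,3), (3,4), (3,5), (4,2), (4,5) — 9 in total.

9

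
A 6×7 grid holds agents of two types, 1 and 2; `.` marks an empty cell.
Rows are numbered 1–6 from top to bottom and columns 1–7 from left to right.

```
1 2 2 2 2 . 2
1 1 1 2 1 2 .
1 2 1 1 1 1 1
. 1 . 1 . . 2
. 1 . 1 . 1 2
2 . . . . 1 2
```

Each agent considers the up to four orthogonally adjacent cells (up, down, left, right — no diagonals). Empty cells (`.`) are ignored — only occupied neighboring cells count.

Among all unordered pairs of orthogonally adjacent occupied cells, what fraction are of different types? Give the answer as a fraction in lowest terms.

Scan each occupied cell's neighbors to the right and below so each pair is counted once.
From row 1: 4 unlike of 9 pairs (running 4/9).
From row 2: 6 unlike of 11 pairs (running 10/20).
From row 3: 4 unlike of 9 pairs (running 14/29).
From row 4: 0 unlike of 3 pairs (running 14/32).
From row 5: 1 unlike of 3 pairs (running 15/35).
From row 6: 1 unlike of 1 pairs (running 16/36).
Total adjacent occupied pairs: 36; unlike-type pairs: 16.
16/36 reduces to 4/9.

4/9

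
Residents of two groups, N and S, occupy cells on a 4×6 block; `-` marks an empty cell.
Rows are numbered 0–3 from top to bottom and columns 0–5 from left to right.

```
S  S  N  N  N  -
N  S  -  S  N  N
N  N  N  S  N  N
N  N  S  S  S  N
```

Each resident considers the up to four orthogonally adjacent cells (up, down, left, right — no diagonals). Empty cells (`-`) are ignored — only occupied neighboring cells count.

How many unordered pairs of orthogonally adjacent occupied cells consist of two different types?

Scan each occupied cell's neighbors to the right and below so each pair is counted once.
From row 0: 3 unlike of 8 pairs (running 3/8).
From row 1: 3 unlike of 8 pairs (running 6/16).
From row 2: 4 unlike of 11 pairs (running 10/27).
From row 3: 2 unlike of 5 pairs (running 12/32).
Total adjacent occupied pairs: 32; unlike-type pairs: 12.

12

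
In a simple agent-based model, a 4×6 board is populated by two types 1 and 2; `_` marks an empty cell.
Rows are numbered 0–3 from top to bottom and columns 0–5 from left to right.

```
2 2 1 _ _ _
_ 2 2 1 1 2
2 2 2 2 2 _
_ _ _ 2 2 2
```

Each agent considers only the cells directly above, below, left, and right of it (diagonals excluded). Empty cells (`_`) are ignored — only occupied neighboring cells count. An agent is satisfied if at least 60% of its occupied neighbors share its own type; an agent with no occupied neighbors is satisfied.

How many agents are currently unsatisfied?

5

Row 0: (0,0)2 1/1 ✓ · (0,1)2 2/3 ✓ · (0,2)1 0/2 ✗
Row 1: (1,1)2 3/3 ✓ · (1,2)2 2/4 ✗ · (1,3)1 1/3 ✗ · (1,4)1 1/3 ✗ · (1,5)2 0/1 ✗
Row 2: (2,0)2 1/1 ✓ · (2,1)2 3/3 ✓ · (2,2)2 3/3 ✓ · (2,3)2 3/4 ✓ · (2,4)2 2/3 ✓
Row 3: (3,3)2 2/2 ✓ · (3,4)2 3/3 ✓ · (3,5)2 1/1 ✓
Unsatisfied: (0,2), (1,2), (1,3), (1,4), (1,5) — 5 in total.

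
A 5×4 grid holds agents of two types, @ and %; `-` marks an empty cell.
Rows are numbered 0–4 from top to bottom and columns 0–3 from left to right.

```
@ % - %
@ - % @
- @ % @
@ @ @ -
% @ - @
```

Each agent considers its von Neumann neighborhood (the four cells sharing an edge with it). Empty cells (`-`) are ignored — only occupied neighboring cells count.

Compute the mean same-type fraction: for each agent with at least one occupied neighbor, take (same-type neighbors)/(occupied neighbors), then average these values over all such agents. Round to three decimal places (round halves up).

(0,0)@ 1/2
(0,1)% 0/1
(0,3)% 0/1
(1,0)@ 1/1
(1,2)% 1/2
(1,3)@ 1/3
(2,1)@ 1/2
(2,2)% 1/4
(2,3)@ 1/2
(3,0)@ 1/2
(3,1)@ 4/4
(3,2)@ 1/2
(4,0)% 0/2
(4,1)@ 1/2
(4,3)@ — no occupied neighbors
Sum over 14 agents: 1/2 + 0/1 + 0/1 + 1/1 + 1/2 + 1/3 + 1/2 + 1/4 + 1/2 + 1/2 + 4/4 + 1/2 + 0/2 + 1/2 = 73/12; mean = 73/12 ÷ 14 = 73/168 = 0.434523… → 0.435.

0.435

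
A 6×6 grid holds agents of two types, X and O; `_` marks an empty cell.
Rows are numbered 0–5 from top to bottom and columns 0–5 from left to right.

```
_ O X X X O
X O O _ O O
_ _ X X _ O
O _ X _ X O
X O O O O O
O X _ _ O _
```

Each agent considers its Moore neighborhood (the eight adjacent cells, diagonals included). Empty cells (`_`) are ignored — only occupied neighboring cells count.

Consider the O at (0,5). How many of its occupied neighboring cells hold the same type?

Occupied neighbors of (0,5): (0,4)=X, (1,4)=O, (1,5)=O.
Same type (O): 2 of 3.

2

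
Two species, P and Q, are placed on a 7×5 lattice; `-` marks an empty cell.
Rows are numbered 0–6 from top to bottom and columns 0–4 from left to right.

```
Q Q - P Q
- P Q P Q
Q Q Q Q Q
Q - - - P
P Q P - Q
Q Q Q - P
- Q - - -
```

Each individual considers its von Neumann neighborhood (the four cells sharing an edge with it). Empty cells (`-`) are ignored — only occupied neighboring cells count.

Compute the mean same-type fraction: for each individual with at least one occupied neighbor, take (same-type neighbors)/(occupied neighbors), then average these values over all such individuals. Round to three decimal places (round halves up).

(0,0)Q 1/1
(0,1)Q 1/2
(0,3)P 1/2
(0,4)Q 1/2
(1,1)P 0/3
(1,2)Q 1/3
(1,3)P 1/4
(1,4)Q 2/3
(2,0)Q 2/2
(2,1)Q 2/3
(2,2)Q 3/3
(2,3)Q 2/3
(2,4)Q 2/3
(3,0)Q 1/2
(3,4)P 0/2
(4,0)P 0/3
(4,1)Q 1/3
(4,2)P 0/2
(4,4)Q 0/2
(5,0)Q 1/2
(5,1)Q 4/4
(5,2)Q 1/2
(5,4)P 0/1
(6,1)Q 1/1
Sum over 24 individuals: 1/1 + 1/2 + 1/2 + 1/2 + 0/3 + 1/3 + 1/4 + 2/3 + 2/2 + 2/3 + 3/3 + 2/3 + 2/3 + 1/2 + 0/2 + 0/3 + 1/3 + 0/2 + 0/2 + 1/2 + 4/4 + 1/2 + 0/1 + 1/1 = 139/12; mean = 139/12 ÷ 24 = 139/288 = 0.482638… → 0.483.

0.483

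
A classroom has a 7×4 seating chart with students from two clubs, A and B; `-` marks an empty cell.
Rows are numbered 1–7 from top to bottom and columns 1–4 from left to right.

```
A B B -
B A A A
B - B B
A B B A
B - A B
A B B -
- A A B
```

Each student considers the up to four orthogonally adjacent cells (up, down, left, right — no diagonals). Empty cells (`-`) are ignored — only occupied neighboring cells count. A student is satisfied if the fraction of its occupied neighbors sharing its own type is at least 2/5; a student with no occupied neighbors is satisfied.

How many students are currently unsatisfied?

Row 1: (1,1)A 0/2 not · (1,2)B 1/3 not · (1,3)B 1/2 satisfied
Row 2: (2,1)B 1/3 not · (2,2)A 1/3 not · (2,3)A 2/4 satisfied · (2,4)A 1/2 satisfied
Row 3: (3,1)B 1/2 satisfied · (3,3)B 2/3 satisfied · (3,4)B 1/3 not
Row 4: (4,1)A 0/3 not · (4,2)B 1/2 satisfied · (4,3)B 2/4 satisfied · (4,4)A 0/3 not
Row 5: (5,1)B 0/2 not · (5,3)A 0/3 not · (5,4)B 0/2 not
Row 6: (6,1)A 0/2 not · (6,2)B 1/3 not · (6,3)B 1/3 not
Row 7: (7,2)A 1/2 satisfied · (7,3)A 1/3 not · (7,4)B 0/1 not
Unsatisfied: (1,1), (1,2), (2,1), (2,2), (3,4), (4,1), (4,4), (5,1), (5,3), (5,4), (6,1), (6,2), (6,3), (7,3), (7,4) — 15 in total.

15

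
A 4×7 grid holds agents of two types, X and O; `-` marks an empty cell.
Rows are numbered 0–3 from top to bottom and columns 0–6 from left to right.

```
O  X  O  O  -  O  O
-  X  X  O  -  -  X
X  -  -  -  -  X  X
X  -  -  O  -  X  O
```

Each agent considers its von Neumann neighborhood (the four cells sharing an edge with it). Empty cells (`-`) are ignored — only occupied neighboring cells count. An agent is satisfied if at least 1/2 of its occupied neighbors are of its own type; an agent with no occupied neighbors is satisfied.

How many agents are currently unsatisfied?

5

Row 0: (0,0)O 0/1 ✗ · (0,1)X 1/3 ✗ · (0,2)O 1/3 ✗ · (0,3)O 2/2 ✓ · (0,5)O 1/1 ✓ · (0,6)O 1/2 ✓
Row 1: (1,1)X 2/2 ✓ · (1,2)X 1/3 ✗ · (1,3)O 1/2 ✓ · (1,6)X 1/2 ✓
Row 2: (2,0)X 1/1 ✓ · (2,5)X 2/2 ✓ · (2,6)X 2/3 ✓
Row 3: (3,0)X 1/1 ✓ · (3,3)O 0/0 ✓ · (3,5)X 1/2 ✓ · (3,6)O 0/2 ✗
Unsatisfied: (0,0), (0,1), (0,2), (1,2), (3,6) — 5 in total.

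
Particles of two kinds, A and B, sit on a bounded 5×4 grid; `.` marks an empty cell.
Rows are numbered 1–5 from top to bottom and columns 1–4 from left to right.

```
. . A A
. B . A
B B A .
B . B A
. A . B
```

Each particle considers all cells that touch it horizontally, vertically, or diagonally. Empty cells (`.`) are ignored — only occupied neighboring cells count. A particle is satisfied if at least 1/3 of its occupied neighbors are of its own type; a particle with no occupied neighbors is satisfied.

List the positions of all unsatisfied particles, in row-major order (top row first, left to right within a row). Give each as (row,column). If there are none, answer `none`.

(5,2)

Row 1: (1,3)A 2/3 ✓ · (1,4)A 2/2 ✓
Row 2: (2,2)B 2/4 ✓ · (2,4)A 3/3 ✓
Row 3: (3,1)B 3/3 ✓ · (3,2)B 4/5 ✓ · (3,3)A 2/5 ✓
Row 4: (4,1)B 2/3 ✓ · (4,3)B 2/5 ✓ · (4,4)A 1/3 ✓
Row 5: (5,2)A 0/2 ✗ · (5,4)B 1/2 ✓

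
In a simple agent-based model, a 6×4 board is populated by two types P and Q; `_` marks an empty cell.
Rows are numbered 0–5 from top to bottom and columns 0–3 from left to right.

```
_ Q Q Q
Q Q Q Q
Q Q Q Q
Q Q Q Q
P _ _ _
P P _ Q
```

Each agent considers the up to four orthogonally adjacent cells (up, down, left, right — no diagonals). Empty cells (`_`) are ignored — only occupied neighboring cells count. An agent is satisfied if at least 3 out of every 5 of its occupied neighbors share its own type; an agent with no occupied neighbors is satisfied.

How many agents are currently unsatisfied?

(0,1)Q 2/2 ok
(0,2)Q 3/3 ok
(0,3)Q 2/2 ok
(1,0)Q 2/2 ok
(1,1)Q 4/4 ok
(1,2)Q 4/4 ok
(1,3)Q 3/3 ok
(2,0)Q 3/3 ok
(2,1)Q 4/4 ok
(2,2)Q 4/4 ok
(2,3)Q 3/3 ok
(3,0)Q 2/3 ok
(3,1)Q 3/3 ok
(3,2)Q 3/3 ok
(3,3)Q 2/2 ok
(4,0)P 1/2 unhappy
(5,0)P 2/2 ok
(5,1)P 1/1 ok
(5,3)Q 0/0 ok
Unsatisfied: (4,0) — 1 in total.

1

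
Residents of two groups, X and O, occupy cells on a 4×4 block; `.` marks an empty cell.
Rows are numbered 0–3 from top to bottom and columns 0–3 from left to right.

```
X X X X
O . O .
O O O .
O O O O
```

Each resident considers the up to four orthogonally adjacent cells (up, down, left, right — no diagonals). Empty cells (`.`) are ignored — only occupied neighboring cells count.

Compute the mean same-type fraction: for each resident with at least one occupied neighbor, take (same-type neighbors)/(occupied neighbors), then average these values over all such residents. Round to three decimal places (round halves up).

0.859

(0,0)X 1/2
(0,1)X 2/2
(0,2)X 2/3
(0,3)X 1/1
(1,0)O 1/2
(1,2)O 1/2
(2,0)O 3/3
(2,1)O 3/3
(2,2)O 3/3
(3,0)O 2/2
(3,1)O 3/3
(3,2)O 3/3
(3,3)O 1/1
Sum over 13 residents: 1/2 + 2/2 + 2/3 + 1/1 + 1/2 + 1/2 + 3/3 + 3/3 + 3/3 + 2/2 + 3/3 + 3/3 + 1/1 = 67/6; mean = 67/6 ÷ 13 = 67/78 = 0.858974… → 0.859.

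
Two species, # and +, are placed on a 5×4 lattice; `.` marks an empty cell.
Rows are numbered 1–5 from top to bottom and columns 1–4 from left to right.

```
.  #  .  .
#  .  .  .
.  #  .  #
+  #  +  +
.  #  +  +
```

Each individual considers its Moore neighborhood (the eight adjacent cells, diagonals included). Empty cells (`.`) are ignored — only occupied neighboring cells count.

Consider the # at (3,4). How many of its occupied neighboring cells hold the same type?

0

Occupied neighbors of (3,4): (4,3)=+, (4,4)=+.
Same type (#): 0 of 2.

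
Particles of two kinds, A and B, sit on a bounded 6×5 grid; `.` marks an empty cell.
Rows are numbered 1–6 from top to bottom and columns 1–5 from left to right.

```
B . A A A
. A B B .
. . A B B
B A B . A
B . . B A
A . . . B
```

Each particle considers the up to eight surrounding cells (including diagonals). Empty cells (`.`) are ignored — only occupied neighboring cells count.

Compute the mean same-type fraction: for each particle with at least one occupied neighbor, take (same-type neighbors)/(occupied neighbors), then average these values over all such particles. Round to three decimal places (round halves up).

0.400

Row 1: (1,1)B 0/1 · (1,3)A 2/4 · (1,4)A 2/4 · (1,5)A 1/2
Row 2: (2,2)A 2/4 · (2,3)B 2/6 · (2,4)B 3/7
Row 3: (3,3)A 2/6 · (3,4)B 4/6 · (3,5)B 2/3
Row 4: (4,1)B 1/2 · (4,2)A 1/4 · (4,3)B 2/4 · (4,5)A 1/4
Row 5: (5,1)B 1/3 · (5,4)B 2/4 · (5,5)A 1/3
Row 6: (6,1)A 0/1 · (6,5)B 1/2
Sum over 19 particles: 0/1 + 2/4 + 2/4 + 1/2 + 2/4 + 2/6 + 3/7 + 2/6 + 4/6 + 2/3 + 1/2 + 1/4 + 2/4 + 1/4 + 1/3 + 2/4 + 1/3 + 0/1 + 1/2 = 319/42; mean = 319/42 ÷ 19 = 319/798 = 0.399749… → 0.400.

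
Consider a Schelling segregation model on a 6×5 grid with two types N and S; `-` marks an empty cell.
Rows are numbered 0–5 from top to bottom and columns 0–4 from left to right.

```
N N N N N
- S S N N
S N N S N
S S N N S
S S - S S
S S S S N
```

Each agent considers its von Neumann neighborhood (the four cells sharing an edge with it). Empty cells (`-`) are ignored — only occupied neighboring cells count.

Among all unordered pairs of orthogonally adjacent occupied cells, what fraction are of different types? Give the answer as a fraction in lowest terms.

Scan each occupied cell's neighbors to the right and below so each pair is counted once.
Row 0: N(0,0)–N(0,1)= N(0,1)–N(0,2)= N(0,1)–S(1,1)≠ N(0,2)–N(0,3)= N(0,2)–S(1,2)≠ N(0,3)–N(0,4)= N(0,3)–N(1,3)= N(0,4)–N(1,4)=  → 2/8 unlike.
Row 1: S(1,1)–S(1,2)= S(1,1)–N(2,1)≠ S(1,2)–N(1,3)≠ S(1,2)–N(2,2)≠ N(1,3)–N(1,4)= N(1,3)–S(2,3)≠ N(1,4)–N(2,4)=  → 4/7 unlike.
Row 2: S(2,0)–N(2,1)≠ S(2,0)–S(3,0)= N(2,1)–N(2,2)= N(2,1)–S(3,1)≠ N(2,2)–S(2,3)≠ N(2,2)–N(3,2)= S(2,3)–N(2,4)≠ S(2,3)–N(3,3)≠ N(2,4)–S(3,4)≠  → 6/9 unlike.
Row 3: S(3,0)–S(3,1)= S(3,0)–S(4,0)= S(3,1)–N(3,2)≠ S(3,1)–S(4,1)= N(3,2)–N(3,3)= N(3,3)–S(3,4)≠ N(3,3)–S(4,3)≠ S(3,4)–S(4,4)=  → 3/8 unlike.
Row 4: S(4,0)–S(4,1)= S(4,0)–S(5,0)= S(4,1)–S(5,1)= S(4,3)–S(4,4)= S(4,3)–S(5,3)= S(4,4)–N(5,4)≠  → 1/6 unlike.
Row 5: S(5,0)–S(5,1)= S(5,1)–S(5,2)= S(5,2)–S(5,3)= S(5,3)–N(5,4)≠  → 1/4 unlike.
Total adjacent occupied pairs: 42; unlike-type pairs: 17.
17/42 is already in lowest terms.

17/42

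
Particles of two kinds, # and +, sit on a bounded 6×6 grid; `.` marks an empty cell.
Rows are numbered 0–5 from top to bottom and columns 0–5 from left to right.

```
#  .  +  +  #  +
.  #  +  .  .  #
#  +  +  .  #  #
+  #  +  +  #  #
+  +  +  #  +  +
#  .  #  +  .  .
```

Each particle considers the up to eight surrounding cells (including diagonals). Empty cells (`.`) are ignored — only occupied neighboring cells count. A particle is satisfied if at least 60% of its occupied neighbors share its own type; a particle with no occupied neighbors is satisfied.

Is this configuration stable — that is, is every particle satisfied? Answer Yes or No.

No

(0,0)# 1/1 ✓
(0,2)+ 2/3 ✓
(0,3)+ 2/3 ✓
(0,4)# 1/3 ✗
(0,5)+ 0/2 ✗
(1,1)# 2/6 ✗
(1,2)+ 4/5 ✓
(1,5)# 3/4 ✓
(2,0)# 2/4 ✗
(2,1)+ 4/7 ✗
(2,2)+ 4/6 ✓
(2,4)# 4/5 ✓
(2,5)# 4/4 ✓
(3,0)+ 3/5 ✓
(3,1)# 1/8 ✗
(3,2)+ 5/7 ✓
(3,3)+ 4/7 ✗
(3,4)# 4/7 ✗
(3,5)# 3/5 ✓
(4,0)+ 2/4 ✗
(4,1)+ 4/7 ✗
(4,2)+ 4/7 ✗
(4,3)# 2/7 ✗
(4,4)+ 3/6 ✗
(4,5)+ 1/3 ✗
(5,0)# 0/2 ✗
(5,2)# 1/4 ✗
(5,3)+ 2/4 ✗
For instance (0,4) has only 1/3 same-type neighbors, below 3/5.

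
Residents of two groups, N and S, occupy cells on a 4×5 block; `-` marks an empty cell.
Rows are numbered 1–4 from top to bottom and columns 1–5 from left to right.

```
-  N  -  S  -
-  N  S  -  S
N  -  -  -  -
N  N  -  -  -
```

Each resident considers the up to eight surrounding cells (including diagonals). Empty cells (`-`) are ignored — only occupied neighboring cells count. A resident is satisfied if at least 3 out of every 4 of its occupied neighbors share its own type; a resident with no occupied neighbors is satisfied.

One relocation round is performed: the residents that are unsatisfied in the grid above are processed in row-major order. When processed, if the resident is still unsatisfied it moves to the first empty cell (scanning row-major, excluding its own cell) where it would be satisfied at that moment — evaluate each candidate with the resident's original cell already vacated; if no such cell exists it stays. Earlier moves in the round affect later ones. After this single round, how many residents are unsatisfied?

Initially unsatisfied (in order): (1,2), (2,2), (2,3).
  (1,2) → (1,1).
  (2,2) → (2,1).
  (2,3): now satisfied by earlier moves; stays.
Resulting grid:
N - - S -
N - S - S
N - - - -
N N - - -
All satisfied now.

0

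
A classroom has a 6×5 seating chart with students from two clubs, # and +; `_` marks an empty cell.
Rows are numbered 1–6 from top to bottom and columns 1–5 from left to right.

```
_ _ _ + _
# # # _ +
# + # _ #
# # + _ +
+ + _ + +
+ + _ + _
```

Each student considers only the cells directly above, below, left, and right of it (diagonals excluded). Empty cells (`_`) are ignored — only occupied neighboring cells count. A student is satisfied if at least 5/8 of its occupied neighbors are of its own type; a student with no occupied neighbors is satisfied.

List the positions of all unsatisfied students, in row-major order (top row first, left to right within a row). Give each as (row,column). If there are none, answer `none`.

(1,4)+ 0/0 satisfied
(2,1)# 2/2 satisfied
(2,2)# 2/3 satisfied
(2,3)# 2/2 satisfied
(2,5)+ 0/1 not
(3,1)# 2/3 satisfied
(3,2)+ 0/4 not
(3,3)# 1/3 not
(3,5)# 0/2 not
(4,1)# 2/3 satisfied
(4,2)# 1/4 not
(4,3)+ 0/2 not
(4,5)+ 1/2 not
(5,1)+ 2/3 satisfied
(5,2)+ 2/3 satisfied
(5,4)+ 2/2 satisfied
(5,5)+ 2/2 satisfied
(6,1)+ 2/2 satisfied
(6,2)+ 2/2 satisfied
(6,4)+ 1/1 satisfied

(2,5), (3,2), (3,3), (3,5), (4,2), (4,3), (4,5)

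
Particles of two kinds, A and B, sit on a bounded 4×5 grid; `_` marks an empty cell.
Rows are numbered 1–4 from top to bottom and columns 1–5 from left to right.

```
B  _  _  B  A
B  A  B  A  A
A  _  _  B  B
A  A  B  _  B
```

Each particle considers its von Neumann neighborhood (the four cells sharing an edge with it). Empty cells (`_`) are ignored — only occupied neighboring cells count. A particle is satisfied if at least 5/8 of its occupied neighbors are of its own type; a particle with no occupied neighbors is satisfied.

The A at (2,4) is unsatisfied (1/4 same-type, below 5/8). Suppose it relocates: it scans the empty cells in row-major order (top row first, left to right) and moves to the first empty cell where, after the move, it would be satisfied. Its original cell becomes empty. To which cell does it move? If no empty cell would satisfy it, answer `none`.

Vacating (2,4). Empty cells in order:
  (1,2): 1/2 same-type → still unsatisfied.
  (1,3): 0/2 same-type → still unsatisfied.
  (3,2): 3/3 same-type → satisfied — stop here.

(3,2)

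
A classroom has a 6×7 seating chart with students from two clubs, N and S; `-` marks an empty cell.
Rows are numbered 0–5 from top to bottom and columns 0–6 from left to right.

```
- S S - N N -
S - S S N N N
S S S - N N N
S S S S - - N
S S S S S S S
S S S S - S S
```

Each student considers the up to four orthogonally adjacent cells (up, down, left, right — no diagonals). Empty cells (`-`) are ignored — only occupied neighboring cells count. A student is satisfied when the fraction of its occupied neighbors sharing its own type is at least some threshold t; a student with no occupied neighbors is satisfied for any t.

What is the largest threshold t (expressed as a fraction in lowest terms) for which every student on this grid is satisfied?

1/2

Row 0: (0,1)S 1/1 · (0,2)S 2/2 · (0,4)N 2/2 · (0,5)N 2/2
Row 1: (1,0)S 1/1 · (1,2)S 3/3 · (1,3)S 1/2 · (1,4)N 3/4 · (1,5)N 4/4 · (1,6)N 2/2
Row 2: (2,0)S 3/3 · (2,1)S 3/3 · (2,2)S 3/3 · (2,4)N 2/2 · (2,5)N 3/3 · (2,6)N 3/3
Row 3: (3,0)S 3/3 · (3,1)S 4/4 · (3,2)S 4/4 · (3,3)S 2/2 · (3,6)N 1/2
Row 4: (4,0)S 3/3 · (4,1)S 4/4 · (4,2)S 4/4 · (4,3)S 4/4 · (4,4)S 2/2 · (4,5)S 3/3 · (4,6)S 2/3
Row 5: (5,0)S 2/2 · (5,1)S 3/3 · (5,2)S 3/3 · (5,3)S 2/2 · (5,5)S 2/2 · (5,6)S 2/2
The smallest same-type fraction is 1/2 at (1,3), which reduces to 1/2. Any threshold above that leaves this student unsatisfied.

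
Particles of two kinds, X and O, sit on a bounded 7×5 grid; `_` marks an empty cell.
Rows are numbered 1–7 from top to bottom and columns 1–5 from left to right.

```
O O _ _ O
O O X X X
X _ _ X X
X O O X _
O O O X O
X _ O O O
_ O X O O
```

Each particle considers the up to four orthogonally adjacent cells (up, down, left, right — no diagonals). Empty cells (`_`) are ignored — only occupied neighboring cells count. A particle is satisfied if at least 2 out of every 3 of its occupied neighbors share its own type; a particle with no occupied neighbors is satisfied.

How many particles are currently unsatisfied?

10

(1,1)O 2/2 ok
(1,2)O 2/2 ok
(1,5)O 0/1 unhappy
(2,1)O 2/3 ok
(2,2)O 2/3 ok
(2,3)X 1/2 unhappy
(2,4)X 3/3 ok
(2,5)X 2/3 ok
(3,1)X 1/2 unhappy
(3,4)X 3/3 ok
(3,5)X 2/2 ok
(4,1)X 1/3 unhappy
(4,2)O 2/3 ok
(4,3)O 2/3 ok
(4,4)X 2/3 ok
(5,1)O 1/3 unhappy
(5,2)O 3/3 ok
(5,3)O 3/4 ok
(5,4)X 1/4 unhappy
(5,5)O 1/2 unhappy
(6,1)X 0/1 unhappy
(6,3)O 2/3 ok
(6,4)O 3/4 ok
(6,5)O 3/3 ok
(7,2)O 0/1 unhappy
(7,3)X 0/3 unhappy
(7,4)O 2/3 ok
(7,5)O 2/2 ok
Unsatisfied: (1,5), (2,3), (3,1), (4,1), (5,1), (5,4), (5,5), (6,1), (7,2), (7,3) — 10 in total.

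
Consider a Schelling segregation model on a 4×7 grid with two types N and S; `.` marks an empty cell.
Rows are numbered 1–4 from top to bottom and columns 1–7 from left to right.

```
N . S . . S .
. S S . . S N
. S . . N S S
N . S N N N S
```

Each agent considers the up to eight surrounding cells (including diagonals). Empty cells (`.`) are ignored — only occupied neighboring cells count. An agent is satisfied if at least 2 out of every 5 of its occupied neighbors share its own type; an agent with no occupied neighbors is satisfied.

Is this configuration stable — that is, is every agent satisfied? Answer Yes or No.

No

Row 1: (1,1)N 0/1 not · (1,3)S 2/2 satisfied · (1,6)S 1/2 satisfied
Row 2: (2,2)S 3/4 satisfied · (2,3)S 3/3 satisfied · (2,6)S 3/5 satisfied · (2,7)N 0/4 not
Row 3: (3,2)S 3/4 satisfied · (3,5)N 3/5 satisfied · (3,6)S 3/7 satisfied · (3,7)S 3/5 satisfied
Row 4: (4,1)N 0/1 not · (4,3)S 1/2 satisfied · (4,4)N 2/3 satisfied · (4,5)N 3/4 satisfied · (4,6)N 2/5 satisfied · (4,7)S 2/3 satisfied
For instance (1,1) has only 0/1 same-type neighbors, below 2/5.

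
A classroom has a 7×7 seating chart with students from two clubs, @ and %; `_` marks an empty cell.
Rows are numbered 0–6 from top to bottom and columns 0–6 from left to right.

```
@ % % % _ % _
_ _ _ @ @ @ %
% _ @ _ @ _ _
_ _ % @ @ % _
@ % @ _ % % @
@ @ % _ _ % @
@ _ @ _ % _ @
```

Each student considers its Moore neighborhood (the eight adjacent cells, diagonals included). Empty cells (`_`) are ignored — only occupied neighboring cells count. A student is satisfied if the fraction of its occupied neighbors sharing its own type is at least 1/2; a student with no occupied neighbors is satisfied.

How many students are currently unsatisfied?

(0,0)@ 0/1 ✗
(0,1)% 1/2 ✓
(0,2)% 2/3 ✓
(0,3)% 1/3 ✗
(0,5)% 1/3 ✗
(1,3)@ 3/5 ✓
(1,4)@ 3/5 ✓
(1,5)@ 2/4 ✓
(1,6)% 1/2 ✓
(2,0)% 0/0 ✓
(2,2)@ 2/3 ✓
(2,4)@ 5/6 ✓
(3,2)% 1/4 ✗
(3,3)@ 4/6 ✓
(3,4)@ 2/5 ✗
(3,5)% 2/5 ✗
(4,0)@ 2/3 ✓
(4,1)% 2/6 ✗
(4,2)@ 2/5 ✗
(4,4)% 3/5 ✓
(4,5)% 3/6 ✓
(4,6)@ 1/4 ✗
(5,0)@ 3/4 ✓
(5,1)@ 5/7 ✓
(5,2)% 1/4 ✗
(5,5)% 3/6 ✓
(5,6)@ 2/4 ✓
(6,0)@ 2/2 ✓
(6,2)@ 1/2 ✓
(6,4)% 1/1 ✓
(6,6)@ 1/2 ✓
Unsatisfied: (0,0), (0,3), (0,5), (3,2), (3,4), (3,5), (4,1), (4,2), (4,6), (5,2) — 10 in total.

10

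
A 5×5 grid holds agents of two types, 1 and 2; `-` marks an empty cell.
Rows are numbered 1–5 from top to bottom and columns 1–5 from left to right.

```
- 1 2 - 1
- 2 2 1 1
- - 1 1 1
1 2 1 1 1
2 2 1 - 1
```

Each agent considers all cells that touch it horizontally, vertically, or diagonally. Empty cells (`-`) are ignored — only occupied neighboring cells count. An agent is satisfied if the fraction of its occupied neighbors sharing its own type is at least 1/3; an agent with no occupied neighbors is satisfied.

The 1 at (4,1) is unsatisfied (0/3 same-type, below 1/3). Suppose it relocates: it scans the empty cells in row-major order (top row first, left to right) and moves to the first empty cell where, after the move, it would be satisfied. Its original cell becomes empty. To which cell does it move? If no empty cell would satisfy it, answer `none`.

(1,1)

Vacating (4,1). Empty cells in order:
  (1,1): 1/2 same-type → satisfied — stop here.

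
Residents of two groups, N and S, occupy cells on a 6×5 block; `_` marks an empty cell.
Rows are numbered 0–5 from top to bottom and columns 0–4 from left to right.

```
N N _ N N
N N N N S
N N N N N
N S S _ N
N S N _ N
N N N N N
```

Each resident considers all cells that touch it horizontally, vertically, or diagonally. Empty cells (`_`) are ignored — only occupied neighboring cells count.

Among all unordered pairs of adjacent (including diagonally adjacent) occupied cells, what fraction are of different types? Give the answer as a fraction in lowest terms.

Scan each occupied cell's neighbors to the right and below (and the two forward diagonals) so each pair is counted once.
Row 0: N(0,0)–N(0,1)= N(0,0)–N(1,0)= N(0,0)–N(1,1)= N(0,1)–N(1,1)= N(0,1)–N(1,2)= N(0,1)–N(1,0)= N(0,3)–N(0,4)= N(0,3)–N(1,3)= N(0,3)–S(1,4)≠ N(0,3)–N(1,2)= N(0,4)–S(1,4)≠ N(0,4)–N(1,3)=  → 2/12 unlike.
Row 1: N(1,0)–N(1,1)= N(1,0)–N(2,0)= N(1,0)–N(2,1)= N(1,1)–N(1,2)= N(1,1)–N(2,1)= N(1,1)–N(2,2)= N(1,1)–N(2,0)= N(1,2)–N(1,3)= N(1,2)–N(2,2)= N(1,2)–N(2,3)= N(1,2)–N(2,1)= N(1,3)–S(1,4)≠ N(1,3)–N(2,3)= N(1,3)–N(2,4)= N(1,3)–N(2,2)= S(1,4)–N(2,4)≠ S(1,4)–N(2,3)≠  → 3/17 unlike.
Row 2: N(2,0)–N(2,1)= N(2,0)–N(3,0)= N(2,0)–S(3,1)≠ N(2,1)–N(2,2)= N(2,1)–S(3,1)≠ N(2,1)–S(3,2)≠ N(2,1)–N(3,0)= N(2,2)–N(2,3)= N(2,2)–S(3,2)≠ N(2,2)–S(3,1)≠ N(2,3)–N(2,4)= N(2,3)–N(3,4)= N(2,3)–S(3,2)≠ N(2,4)–N(3,4)=  → 6/14 unlike.
Row 3: N(3,0)–S(3,1)≠ N(3,0)–N(4,0)= N(3,0)–S(4,1)≠ S(3,1)–S(3,2)= S(3,1)–S(4,1)= S(3,1)–N(4,2)≠ S(3,1)–N(4,0)≠ S(3,2)–N(4,2)≠ S(3,2)–S(4,1)= N(3,4)–N(4,4)=  → 5/10 unlike.
Row 4: N(4,0)–S(4,1)≠ N(4,0)–N(5,0)= N(4,0)–N(5,1)= S(4,1)–N(4,2)≠ S(4,1)–N(5,1)≠ S(4,1)–N(5,2)≠ S(4,1)–N(5,0)≠ N(4,2)–N(5,2)= N(4,2)–N(5,3)= N(4,2)–N(5,1)= N(4,4)–N(5,4)= N(4,4)–N(5,3)=  → 5/12 unlike.
Row 5: N(5,0)–N(5,1)= N(5,1)–N(5,2)= N(5,2)–N(5,3)= N(5,3)–N(5,4)=  → 0/4 unlike.
Total adjacent occupied pairs: 69; unlike-type pairs: 21.
21/69 reduces to 7/23.

7/23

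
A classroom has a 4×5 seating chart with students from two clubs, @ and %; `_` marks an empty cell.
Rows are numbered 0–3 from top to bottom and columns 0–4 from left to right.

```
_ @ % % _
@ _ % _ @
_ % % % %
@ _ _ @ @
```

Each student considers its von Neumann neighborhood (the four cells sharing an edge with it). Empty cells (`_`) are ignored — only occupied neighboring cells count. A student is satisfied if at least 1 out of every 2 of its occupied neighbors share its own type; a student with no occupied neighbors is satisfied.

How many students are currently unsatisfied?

Row 0: (0,1)@ 0/1 not · (0,2)% 2/3 satisfied · (0,3)% 1/1 satisfied
Row 1: (1,0)@ 0/0 satisfied · (1,2)% 2/2 satisfied · (1,4)@ 0/1 not
Row 2: (2,1)% 1/1 satisfied · (2,2)% 3/3 satisfied · (2,3)% 2/3 satisfied · (2,4)% 1/3 not
Row 3: (3,0)@ 0/0 satisfied · (3,3)@ 1/2 satisfied · (3,4)@ 1/2 satisfied
Unsatisfied: (0,1), (1,4), (2,4) — 3 in total.

3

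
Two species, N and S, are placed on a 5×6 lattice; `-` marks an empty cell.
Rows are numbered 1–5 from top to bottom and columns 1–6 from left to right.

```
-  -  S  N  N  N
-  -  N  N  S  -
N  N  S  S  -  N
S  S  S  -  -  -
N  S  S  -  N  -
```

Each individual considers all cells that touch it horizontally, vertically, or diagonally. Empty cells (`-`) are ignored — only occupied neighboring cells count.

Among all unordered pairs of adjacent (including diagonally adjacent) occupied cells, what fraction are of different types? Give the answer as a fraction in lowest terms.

1/2

Scan each occupied cell's neighbors to the right and below (and the two forward diagonals) so each pair is counted once.
Row 1: S(1,3)–N(1,4)≠ S(1,3)–N(2,3)≠ S(1,3)–N(2,4)≠ N(1,4)–N(1,5)= N(1,4)–N(2,4)= N(1,4)–S(2,5)≠ N(1,4)–N(2,3)= N(1,5)–N(1,6)= N(1,5)–S(2,5)≠ N(1,5)–N(2,4)= N(1,6)–S(2,5)≠  → 6/11 unlike.
Row 2: N(2,3)–N(2,4)= N(2,3)–S(3,3)≠ N(2,3)–S(3,4)≠ N(2,3)–N(3,2)= N(2,4)–S(2,5)≠ N(2,4)–S(3,4)≠ N(2,4)–S(3,3)≠ S(2,5)–N(3,6)≠ S(2,5)–S(3,4)=  → 6/9 unlike.
Row 3: N(3,1)–N(3,2)= N(3,1)–S(4,1)≠ N(3,1)–S(4,2)≠ N(3,2)–S(3,3)≠ N(3,2)–S(4,2)≠ N(3,2)–S(4,3)≠ N(3,2)–S(4,1)≠ S(3,3)–S(3,4)= S(3,3)–S(4,3)= S(3,3)–S(4,2)= S(3,4)–S(4,3)=  → 6/11 unlike.
Row 4: S(4,1)–S(4,2)= S(4,1)–N(5,1)≠ S(4,1)–S(5,2)= S(4,2)–S(4,3)= S(4,2)–S(5,2)= S(4,2)–S(5,3)= S(4,2)–N(5,1)≠ S(4,3)–S(5,3)= S(4,3)–S(5,2)=  → 2/9 unlike.
Row 5: N(5,1)–S(5,2)≠ S(5,2)–S(5,3)=  → 1/2 unlike.
Total adjacent occupied pairs: 42; unlike-type pairs: 21.
21/42 reduces to 1/2.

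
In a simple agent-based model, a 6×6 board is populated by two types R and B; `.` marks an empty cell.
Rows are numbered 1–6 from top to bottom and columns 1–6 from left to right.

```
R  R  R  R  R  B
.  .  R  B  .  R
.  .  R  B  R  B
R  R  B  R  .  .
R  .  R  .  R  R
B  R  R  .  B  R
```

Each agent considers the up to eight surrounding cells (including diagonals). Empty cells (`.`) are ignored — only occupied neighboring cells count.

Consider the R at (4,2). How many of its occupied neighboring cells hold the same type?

4

Occupied neighbors of (4,2): (3,3)=R, (4,1)=R, (4,3)=B, (5,1)=R, (5,3)=R.
Same type (R): 4 of 5.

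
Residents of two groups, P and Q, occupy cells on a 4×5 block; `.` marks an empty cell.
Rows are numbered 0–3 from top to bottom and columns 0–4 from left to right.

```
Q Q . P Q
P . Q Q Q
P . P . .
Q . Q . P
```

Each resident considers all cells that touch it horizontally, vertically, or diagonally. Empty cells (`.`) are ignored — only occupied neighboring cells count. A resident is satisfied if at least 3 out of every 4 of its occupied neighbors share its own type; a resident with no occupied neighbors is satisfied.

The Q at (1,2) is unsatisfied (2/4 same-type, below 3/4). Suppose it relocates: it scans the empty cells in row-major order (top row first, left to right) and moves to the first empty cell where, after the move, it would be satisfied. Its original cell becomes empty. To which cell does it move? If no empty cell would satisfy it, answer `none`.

none

Vacating (1,2). Empty cells in order:
  (0,2): 2/3 same-type → still unsatisfied.
  (1,1): 2/5 same-type → still unsatisfied.
  (2,1): 2/5 same-type → still unsatisfied.
  (2,3): 3/5 same-type → still unsatisfied.
  (2,4): 2/3 same-type → still unsatisfied.
  (3,1): 2/4 same-type → still unsatisfied.
  (3,3): 1/3 same-type → still unsatisfied.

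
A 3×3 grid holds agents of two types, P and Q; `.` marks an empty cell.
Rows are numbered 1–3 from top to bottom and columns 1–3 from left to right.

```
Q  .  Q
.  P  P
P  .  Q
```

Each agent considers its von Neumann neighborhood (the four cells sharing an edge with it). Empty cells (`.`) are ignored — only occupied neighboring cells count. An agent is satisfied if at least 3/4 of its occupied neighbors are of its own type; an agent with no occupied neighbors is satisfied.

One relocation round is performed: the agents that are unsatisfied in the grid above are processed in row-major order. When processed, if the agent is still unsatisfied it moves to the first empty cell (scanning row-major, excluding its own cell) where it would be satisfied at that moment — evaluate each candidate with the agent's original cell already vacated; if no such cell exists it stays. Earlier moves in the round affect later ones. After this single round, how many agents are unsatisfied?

Initially unsatisfied (in order): (1,3), (2,3), (3,3).
  (1,3): no empty cell satisfies it; stays.
  (2,3): no empty cell satisfies it; stays.
  (3,3): no empty cell satisfies it; stays.
Resulting grid:
Q . Q
. P P
P . Q
Unsatisfied now: (1,3), (2,3), (3,3).

3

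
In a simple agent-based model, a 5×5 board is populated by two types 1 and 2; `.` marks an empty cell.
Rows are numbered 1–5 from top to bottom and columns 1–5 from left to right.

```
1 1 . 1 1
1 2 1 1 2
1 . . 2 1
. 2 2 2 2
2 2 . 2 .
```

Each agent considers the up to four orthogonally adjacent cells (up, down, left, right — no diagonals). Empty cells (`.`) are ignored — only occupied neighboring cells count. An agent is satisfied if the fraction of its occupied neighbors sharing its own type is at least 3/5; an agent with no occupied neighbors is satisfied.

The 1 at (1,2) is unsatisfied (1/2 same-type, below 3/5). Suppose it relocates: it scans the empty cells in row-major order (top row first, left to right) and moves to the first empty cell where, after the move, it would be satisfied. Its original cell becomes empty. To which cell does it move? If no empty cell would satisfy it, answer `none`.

(1,3)

Vacating (1,2). Empty cells in order:
  (1,3): 2/2 same-type → satisfied — stop here.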